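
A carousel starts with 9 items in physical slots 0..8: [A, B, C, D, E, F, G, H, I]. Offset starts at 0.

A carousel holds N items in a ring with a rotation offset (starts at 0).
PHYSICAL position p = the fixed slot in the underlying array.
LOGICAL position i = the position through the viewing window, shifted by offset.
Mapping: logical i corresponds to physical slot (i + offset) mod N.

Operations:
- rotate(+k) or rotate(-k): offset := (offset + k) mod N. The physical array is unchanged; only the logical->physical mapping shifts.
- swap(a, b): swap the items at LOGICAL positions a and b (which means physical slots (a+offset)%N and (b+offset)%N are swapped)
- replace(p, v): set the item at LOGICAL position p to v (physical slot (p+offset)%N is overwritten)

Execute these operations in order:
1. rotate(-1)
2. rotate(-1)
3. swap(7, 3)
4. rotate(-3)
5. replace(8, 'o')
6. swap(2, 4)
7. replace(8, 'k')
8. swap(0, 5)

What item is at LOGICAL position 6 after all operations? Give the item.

Answer: F

Derivation:
After op 1 (rotate(-1)): offset=8, physical=[A,B,C,D,E,F,G,H,I], logical=[I,A,B,C,D,E,F,G,H]
After op 2 (rotate(-1)): offset=7, physical=[A,B,C,D,E,F,G,H,I], logical=[H,I,A,B,C,D,E,F,G]
After op 3 (swap(7, 3)): offset=7, physical=[A,F,C,D,E,B,G,H,I], logical=[H,I,A,F,C,D,E,B,G]
After op 4 (rotate(-3)): offset=4, physical=[A,F,C,D,E,B,G,H,I], logical=[E,B,G,H,I,A,F,C,D]
After op 5 (replace(8, 'o')): offset=4, physical=[A,F,C,o,E,B,G,H,I], logical=[E,B,G,H,I,A,F,C,o]
After op 6 (swap(2, 4)): offset=4, physical=[A,F,C,o,E,B,I,H,G], logical=[E,B,I,H,G,A,F,C,o]
After op 7 (replace(8, 'k')): offset=4, physical=[A,F,C,k,E,B,I,H,G], logical=[E,B,I,H,G,A,F,C,k]
After op 8 (swap(0, 5)): offset=4, physical=[E,F,C,k,A,B,I,H,G], logical=[A,B,I,H,G,E,F,C,k]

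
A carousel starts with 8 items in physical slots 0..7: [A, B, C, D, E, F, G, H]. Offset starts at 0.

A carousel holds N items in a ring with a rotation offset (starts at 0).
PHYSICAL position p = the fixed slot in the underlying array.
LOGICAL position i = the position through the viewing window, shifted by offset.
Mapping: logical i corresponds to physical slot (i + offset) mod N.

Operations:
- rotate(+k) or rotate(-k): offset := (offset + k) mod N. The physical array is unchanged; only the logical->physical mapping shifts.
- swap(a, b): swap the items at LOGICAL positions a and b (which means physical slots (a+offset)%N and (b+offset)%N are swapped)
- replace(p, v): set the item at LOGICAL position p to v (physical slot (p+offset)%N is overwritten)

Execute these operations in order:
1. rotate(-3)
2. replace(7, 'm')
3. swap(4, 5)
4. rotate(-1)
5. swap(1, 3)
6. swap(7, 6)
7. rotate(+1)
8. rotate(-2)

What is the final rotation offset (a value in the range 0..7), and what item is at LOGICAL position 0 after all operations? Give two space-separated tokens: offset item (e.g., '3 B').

After op 1 (rotate(-3)): offset=5, physical=[A,B,C,D,E,F,G,H], logical=[F,G,H,A,B,C,D,E]
After op 2 (replace(7, 'm')): offset=5, physical=[A,B,C,D,m,F,G,H], logical=[F,G,H,A,B,C,D,m]
After op 3 (swap(4, 5)): offset=5, physical=[A,C,B,D,m,F,G,H], logical=[F,G,H,A,C,B,D,m]
After op 4 (rotate(-1)): offset=4, physical=[A,C,B,D,m,F,G,H], logical=[m,F,G,H,A,C,B,D]
After op 5 (swap(1, 3)): offset=4, physical=[A,C,B,D,m,H,G,F], logical=[m,H,G,F,A,C,B,D]
After op 6 (swap(7, 6)): offset=4, physical=[A,C,D,B,m,H,G,F], logical=[m,H,G,F,A,C,D,B]
After op 7 (rotate(+1)): offset=5, physical=[A,C,D,B,m,H,G,F], logical=[H,G,F,A,C,D,B,m]
After op 8 (rotate(-2)): offset=3, physical=[A,C,D,B,m,H,G,F], logical=[B,m,H,G,F,A,C,D]

Answer: 3 B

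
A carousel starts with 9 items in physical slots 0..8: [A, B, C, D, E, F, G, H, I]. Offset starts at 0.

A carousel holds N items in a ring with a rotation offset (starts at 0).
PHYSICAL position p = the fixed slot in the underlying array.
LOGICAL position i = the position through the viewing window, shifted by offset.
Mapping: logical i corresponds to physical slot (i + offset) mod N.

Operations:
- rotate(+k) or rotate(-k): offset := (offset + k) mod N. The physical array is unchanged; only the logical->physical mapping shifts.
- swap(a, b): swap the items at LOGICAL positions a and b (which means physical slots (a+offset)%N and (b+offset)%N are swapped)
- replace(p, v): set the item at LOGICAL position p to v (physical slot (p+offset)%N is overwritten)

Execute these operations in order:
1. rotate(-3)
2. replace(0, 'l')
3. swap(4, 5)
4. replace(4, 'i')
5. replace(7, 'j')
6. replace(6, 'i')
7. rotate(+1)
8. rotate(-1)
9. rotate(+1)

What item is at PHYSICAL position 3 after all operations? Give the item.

Answer: i

Derivation:
After op 1 (rotate(-3)): offset=6, physical=[A,B,C,D,E,F,G,H,I], logical=[G,H,I,A,B,C,D,E,F]
After op 2 (replace(0, 'l')): offset=6, physical=[A,B,C,D,E,F,l,H,I], logical=[l,H,I,A,B,C,D,E,F]
After op 3 (swap(4, 5)): offset=6, physical=[A,C,B,D,E,F,l,H,I], logical=[l,H,I,A,C,B,D,E,F]
After op 4 (replace(4, 'i')): offset=6, physical=[A,i,B,D,E,F,l,H,I], logical=[l,H,I,A,i,B,D,E,F]
After op 5 (replace(7, 'j')): offset=6, physical=[A,i,B,D,j,F,l,H,I], logical=[l,H,I,A,i,B,D,j,F]
After op 6 (replace(6, 'i')): offset=6, physical=[A,i,B,i,j,F,l,H,I], logical=[l,H,I,A,i,B,i,j,F]
After op 7 (rotate(+1)): offset=7, physical=[A,i,B,i,j,F,l,H,I], logical=[H,I,A,i,B,i,j,F,l]
After op 8 (rotate(-1)): offset=6, physical=[A,i,B,i,j,F,l,H,I], logical=[l,H,I,A,i,B,i,j,F]
After op 9 (rotate(+1)): offset=7, physical=[A,i,B,i,j,F,l,H,I], logical=[H,I,A,i,B,i,j,F,l]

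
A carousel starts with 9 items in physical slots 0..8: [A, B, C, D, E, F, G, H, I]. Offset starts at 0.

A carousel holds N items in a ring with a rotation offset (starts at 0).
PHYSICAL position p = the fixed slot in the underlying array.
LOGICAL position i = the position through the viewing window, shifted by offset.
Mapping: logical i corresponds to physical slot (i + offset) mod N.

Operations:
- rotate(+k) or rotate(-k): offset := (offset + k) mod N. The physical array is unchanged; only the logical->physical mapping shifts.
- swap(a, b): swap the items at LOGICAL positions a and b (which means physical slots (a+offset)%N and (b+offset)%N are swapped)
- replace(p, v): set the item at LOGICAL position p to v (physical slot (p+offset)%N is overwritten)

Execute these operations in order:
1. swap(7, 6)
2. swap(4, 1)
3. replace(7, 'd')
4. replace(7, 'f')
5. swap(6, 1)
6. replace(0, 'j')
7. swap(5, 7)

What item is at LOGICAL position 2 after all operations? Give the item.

Answer: C

Derivation:
After op 1 (swap(7, 6)): offset=0, physical=[A,B,C,D,E,F,H,G,I], logical=[A,B,C,D,E,F,H,G,I]
After op 2 (swap(4, 1)): offset=0, physical=[A,E,C,D,B,F,H,G,I], logical=[A,E,C,D,B,F,H,G,I]
After op 3 (replace(7, 'd')): offset=0, physical=[A,E,C,D,B,F,H,d,I], logical=[A,E,C,D,B,F,H,d,I]
After op 4 (replace(7, 'f')): offset=0, physical=[A,E,C,D,B,F,H,f,I], logical=[A,E,C,D,B,F,H,f,I]
After op 5 (swap(6, 1)): offset=0, physical=[A,H,C,D,B,F,E,f,I], logical=[A,H,C,D,B,F,E,f,I]
After op 6 (replace(0, 'j')): offset=0, physical=[j,H,C,D,B,F,E,f,I], logical=[j,H,C,D,B,F,E,f,I]
After op 7 (swap(5, 7)): offset=0, physical=[j,H,C,D,B,f,E,F,I], logical=[j,H,C,D,B,f,E,F,I]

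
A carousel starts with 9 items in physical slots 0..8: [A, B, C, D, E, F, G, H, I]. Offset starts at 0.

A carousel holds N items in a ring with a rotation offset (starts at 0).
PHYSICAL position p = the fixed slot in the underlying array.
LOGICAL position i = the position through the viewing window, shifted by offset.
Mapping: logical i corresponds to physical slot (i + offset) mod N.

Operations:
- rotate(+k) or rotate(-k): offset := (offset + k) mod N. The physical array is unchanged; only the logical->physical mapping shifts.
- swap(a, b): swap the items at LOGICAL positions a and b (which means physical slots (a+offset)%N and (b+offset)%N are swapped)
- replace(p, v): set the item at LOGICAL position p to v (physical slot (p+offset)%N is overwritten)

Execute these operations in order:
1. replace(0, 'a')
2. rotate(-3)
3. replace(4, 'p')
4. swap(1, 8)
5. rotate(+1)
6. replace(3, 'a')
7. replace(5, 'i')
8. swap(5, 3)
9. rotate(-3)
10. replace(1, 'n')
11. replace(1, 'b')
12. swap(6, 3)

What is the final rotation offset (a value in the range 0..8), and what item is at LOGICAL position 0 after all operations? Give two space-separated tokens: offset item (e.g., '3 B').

After op 1 (replace(0, 'a')): offset=0, physical=[a,B,C,D,E,F,G,H,I], logical=[a,B,C,D,E,F,G,H,I]
After op 2 (rotate(-3)): offset=6, physical=[a,B,C,D,E,F,G,H,I], logical=[G,H,I,a,B,C,D,E,F]
After op 3 (replace(4, 'p')): offset=6, physical=[a,p,C,D,E,F,G,H,I], logical=[G,H,I,a,p,C,D,E,F]
After op 4 (swap(1, 8)): offset=6, physical=[a,p,C,D,E,H,G,F,I], logical=[G,F,I,a,p,C,D,E,H]
After op 5 (rotate(+1)): offset=7, physical=[a,p,C,D,E,H,G,F,I], logical=[F,I,a,p,C,D,E,H,G]
After op 6 (replace(3, 'a')): offset=7, physical=[a,a,C,D,E,H,G,F,I], logical=[F,I,a,a,C,D,E,H,G]
After op 7 (replace(5, 'i')): offset=7, physical=[a,a,C,i,E,H,G,F,I], logical=[F,I,a,a,C,i,E,H,G]
After op 8 (swap(5, 3)): offset=7, physical=[a,i,C,a,E,H,G,F,I], logical=[F,I,a,i,C,a,E,H,G]
After op 9 (rotate(-3)): offset=4, physical=[a,i,C,a,E,H,G,F,I], logical=[E,H,G,F,I,a,i,C,a]
After op 10 (replace(1, 'n')): offset=4, physical=[a,i,C,a,E,n,G,F,I], logical=[E,n,G,F,I,a,i,C,a]
After op 11 (replace(1, 'b')): offset=4, physical=[a,i,C,a,E,b,G,F,I], logical=[E,b,G,F,I,a,i,C,a]
After op 12 (swap(6, 3)): offset=4, physical=[a,F,C,a,E,b,G,i,I], logical=[E,b,G,i,I,a,F,C,a]

Answer: 4 E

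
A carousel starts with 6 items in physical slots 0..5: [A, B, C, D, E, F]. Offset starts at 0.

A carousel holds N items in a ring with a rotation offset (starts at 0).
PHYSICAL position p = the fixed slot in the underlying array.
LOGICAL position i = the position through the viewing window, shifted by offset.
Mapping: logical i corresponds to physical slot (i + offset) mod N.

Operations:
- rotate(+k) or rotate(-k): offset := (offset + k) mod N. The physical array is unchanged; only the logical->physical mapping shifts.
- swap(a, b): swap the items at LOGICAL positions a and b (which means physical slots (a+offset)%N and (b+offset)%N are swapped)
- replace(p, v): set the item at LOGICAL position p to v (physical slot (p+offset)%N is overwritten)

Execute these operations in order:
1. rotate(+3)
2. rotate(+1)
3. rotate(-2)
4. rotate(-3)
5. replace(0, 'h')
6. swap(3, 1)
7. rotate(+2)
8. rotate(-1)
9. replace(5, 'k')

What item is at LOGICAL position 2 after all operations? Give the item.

After op 1 (rotate(+3)): offset=3, physical=[A,B,C,D,E,F], logical=[D,E,F,A,B,C]
After op 2 (rotate(+1)): offset=4, physical=[A,B,C,D,E,F], logical=[E,F,A,B,C,D]
After op 3 (rotate(-2)): offset=2, physical=[A,B,C,D,E,F], logical=[C,D,E,F,A,B]
After op 4 (rotate(-3)): offset=5, physical=[A,B,C,D,E,F], logical=[F,A,B,C,D,E]
After op 5 (replace(0, 'h')): offset=5, physical=[A,B,C,D,E,h], logical=[h,A,B,C,D,E]
After op 6 (swap(3, 1)): offset=5, physical=[C,B,A,D,E,h], logical=[h,C,B,A,D,E]
After op 7 (rotate(+2)): offset=1, physical=[C,B,A,D,E,h], logical=[B,A,D,E,h,C]
After op 8 (rotate(-1)): offset=0, physical=[C,B,A,D,E,h], logical=[C,B,A,D,E,h]
After op 9 (replace(5, 'k')): offset=0, physical=[C,B,A,D,E,k], logical=[C,B,A,D,E,k]

Answer: A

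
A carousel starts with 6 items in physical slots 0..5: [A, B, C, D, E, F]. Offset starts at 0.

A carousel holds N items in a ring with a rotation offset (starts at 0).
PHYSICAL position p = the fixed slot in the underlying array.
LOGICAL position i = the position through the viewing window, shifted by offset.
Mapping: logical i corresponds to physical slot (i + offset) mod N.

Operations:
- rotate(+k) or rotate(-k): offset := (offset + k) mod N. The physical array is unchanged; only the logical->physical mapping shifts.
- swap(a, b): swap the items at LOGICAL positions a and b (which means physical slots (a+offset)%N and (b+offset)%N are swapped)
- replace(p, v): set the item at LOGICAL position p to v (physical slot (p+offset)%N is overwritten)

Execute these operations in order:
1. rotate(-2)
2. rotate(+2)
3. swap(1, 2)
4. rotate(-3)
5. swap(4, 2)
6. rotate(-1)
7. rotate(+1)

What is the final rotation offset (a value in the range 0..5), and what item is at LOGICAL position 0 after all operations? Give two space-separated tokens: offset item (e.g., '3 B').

After op 1 (rotate(-2)): offset=4, physical=[A,B,C,D,E,F], logical=[E,F,A,B,C,D]
After op 2 (rotate(+2)): offset=0, physical=[A,B,C,D,E,F], logical=[A,B,C,D,E,F]
After op 3 (swap(1, 2)): offset=0, physical=[A,C,B,D,E,F], logical=[A,C,B,D,E,F]
After op 4 (rotate(-3)): offset=3, physical=[A,C,B,D,E,F], logical=[D,E,F,A,C,B]
After op 5 (swap(4, 2)): offset=3, physical=[A,F,B,D,E,C], logical=[D,E,C,A,F,B]
After op 6 (rotate(-1)): offset=2, physical=[A,F,B,D,E,C], logical=[B,D,E,C,A,F]
After op 7 (rotate(+1)): offset=3, physical=[A,F,B,D,E,C], logical=[D,E,C,A,F,B]

Answer: 3 D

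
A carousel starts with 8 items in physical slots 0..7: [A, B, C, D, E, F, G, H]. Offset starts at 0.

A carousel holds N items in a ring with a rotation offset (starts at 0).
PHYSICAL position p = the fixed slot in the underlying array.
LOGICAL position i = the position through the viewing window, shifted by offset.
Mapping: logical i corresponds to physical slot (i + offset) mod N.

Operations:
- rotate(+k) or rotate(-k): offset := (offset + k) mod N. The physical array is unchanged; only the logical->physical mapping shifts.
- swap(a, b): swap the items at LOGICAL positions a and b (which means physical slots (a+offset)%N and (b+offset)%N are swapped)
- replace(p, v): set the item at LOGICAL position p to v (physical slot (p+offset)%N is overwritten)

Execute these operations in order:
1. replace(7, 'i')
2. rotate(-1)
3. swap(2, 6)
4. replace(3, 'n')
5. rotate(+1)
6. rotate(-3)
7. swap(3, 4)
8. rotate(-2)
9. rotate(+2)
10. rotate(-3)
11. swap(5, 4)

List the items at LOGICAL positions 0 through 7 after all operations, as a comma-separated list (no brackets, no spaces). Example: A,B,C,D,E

After op 1 (replace(7, 'i')): offset=0, physical=[A,B,C,D,E,F,G,i], logical=[A,B,C,D,E,F,G,i]
After op 2 (rotate(-1)): offset=7, physical=[A,B,C,D,E,F,G,i], logical=[i,A,B,C,D,E,F,G]
After op 3 (swap(2, 6)): offset=7, physical=[A,F,C,D,E,B,G,i], logical=[i,A,F,C,D,E,B,G]
After op 4 (replace(3, 'n')): offset=7, physical=[A,F,n,D,E,B,G,i], logical=[i,A,F,n,D,E,B,G]
After op 5 (rotate(+1)): offset=0, physical=[A,F,n,D,E,B,G,i], logical=[A,F,n,D,E,B,G,i]
After op 6 (rotate(-3)): offset=5, physical=[A,F,n,D,E,B,G,i], logical=[B,G,i,A,F,n,D,E]
After op 7 (swap(3, 4)): offset=5, physical=[F,A,n,D,E,B,G,i], logical=[B,G,i,F,A,n,D,E]
After op 8 (rotate(-2)): offset=3, physical=[F,A,n,D,E,B,G,i], logical=[D,E,B,G,i,F,A,n]
After op 9 (rotate(+2)): offset=5, physical=[F,A,n,D,E,B,G,i], logical=[B,G,i,F,A,n,D,E]
After op 10 (rotate(-3)): offset=2, physical=[F,A,n,D,E,B,G,i], logical=[n,D,E,B,G,i,F,A]
After op 11 (swap(5, 4)): offset=2, physical=[F,A,n,D,E,B,i,G], logical=[n,D,E,B,i,G,F,A]

Answer: n,D,E,B,i,G,F,A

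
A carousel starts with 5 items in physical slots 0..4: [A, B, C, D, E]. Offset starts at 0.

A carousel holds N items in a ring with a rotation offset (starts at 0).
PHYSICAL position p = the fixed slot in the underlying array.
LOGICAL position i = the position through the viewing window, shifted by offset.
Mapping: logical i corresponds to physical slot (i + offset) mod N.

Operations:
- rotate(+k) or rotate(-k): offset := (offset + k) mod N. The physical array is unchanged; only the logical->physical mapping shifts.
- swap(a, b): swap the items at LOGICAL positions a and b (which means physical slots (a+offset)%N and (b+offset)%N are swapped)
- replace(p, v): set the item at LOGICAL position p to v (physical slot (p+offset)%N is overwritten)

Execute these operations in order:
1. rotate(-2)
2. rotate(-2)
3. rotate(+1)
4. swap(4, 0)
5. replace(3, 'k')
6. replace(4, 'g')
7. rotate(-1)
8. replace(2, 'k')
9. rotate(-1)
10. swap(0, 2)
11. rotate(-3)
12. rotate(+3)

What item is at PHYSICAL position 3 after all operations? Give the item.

After op 1 (rotate(-2)): offset=3, physical=[A,B,C,D,E], logical=[D,E,A,B,C]
After op 2 (rotate(-2)): offset=1, physical=[A,B,C,D,E], logical=[B,C,D,E,A]
After op 3 (rotate(+1)): offset=2, physical=[A,B,C,D,E], logical=[C,D,E,A,B]
After op 4 (swap(4, 0)): offset=2, physical=[A,C,B,D,E], logical=[B,D,E,A,C]
After op 5 (replace(3, 'k')): offset=2, physical=[k,C,B,D,E], logical=[B,D,E,k,C]
After op 6 (replace(4, 'g')): offset=2, physical=[k,g,B,D,E], logical=[B,D,E,k,g]
After op 7 (rotate(-1)): offset=1, physical=[k,g,B,D,E], logical=[g,B,D,E,k]
After op 8 (replace(2, 'k')): offset=1, physical=[k,g,B,k,E], logical=[g,B,k,E,k]
After op 9 (rotate(-1)): offset=0, physical=[k,g,B,k,E], logical=[k,g,B,k,E]
After op 10 (swap(0, 2)): offset=0, physical=[B,g,k,k,E], logical=[B,g,k,k,E]
After op 11 (rotate(-3)): offset=2, physical=[B,g,k,k,E], logical=[k,k,E,B,g]
After op 12 (rotate(+3)): offset=0, physical=[B,g,k,k,E], logical=[B,g,k,k,E]

Answer: k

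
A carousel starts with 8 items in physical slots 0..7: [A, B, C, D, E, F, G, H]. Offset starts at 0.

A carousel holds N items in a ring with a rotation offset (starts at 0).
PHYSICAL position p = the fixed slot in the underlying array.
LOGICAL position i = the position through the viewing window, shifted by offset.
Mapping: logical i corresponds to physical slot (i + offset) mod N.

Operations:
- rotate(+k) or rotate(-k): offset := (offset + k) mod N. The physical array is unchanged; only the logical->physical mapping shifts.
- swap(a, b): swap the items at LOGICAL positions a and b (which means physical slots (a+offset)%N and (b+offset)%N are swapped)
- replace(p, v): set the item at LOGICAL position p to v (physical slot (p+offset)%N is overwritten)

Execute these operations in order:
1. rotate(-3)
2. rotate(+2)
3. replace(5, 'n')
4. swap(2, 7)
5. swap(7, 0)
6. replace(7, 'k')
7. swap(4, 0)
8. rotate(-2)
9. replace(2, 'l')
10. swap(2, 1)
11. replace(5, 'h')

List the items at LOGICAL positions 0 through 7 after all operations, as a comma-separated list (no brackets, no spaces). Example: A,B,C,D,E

After op 1 (rotate(-3)): offset=5, physical=[A,B,C,D,E,F,G,H], logical=[F,G,H,A,B,C,D,E]
After op 2 (rotate(+2)): offset=7, physical=[A,B,C,D,E,F,G,H], logical=[H,A,B,C,D,E,F,G]
After op 3 (replace(5, 'n')): offset=7, physical=[A,B,C,D,n,F,G,H], logical=[H,A,B,C,D,n,F,G]
After op 4 (swap(2, 7)): offset=7, physical=[A,G,C,D,n,F,B,H], logical=[H,A,G,C,D,n,F,B]
After op 5 (swap(7, 0)): offset=7, physical=[A,G,C,D,n,F,H,B], logical=[B,A,G,C,D,n,F,H]
After op 6 (replace(7, 'k')): offset=7, physical=[A,G,C,D,n,F,k,B], logical=[B,A,G,C,D,n,F,k]
After op 7 (swap(4, 0)): offset=7, physical=[A,G,C,B,n,F,k,D], logical=[D,A,G,C,B,n,F,k]
After op 8 (rotate(-2)): offset=5, physical=[A,G,C,B,n,F,k,D], logical=[F,k,D,A,G,C,B,n]
After op 9 (replace(2, 'l')): offset=5, physical=[A,G,C,B,n,F,k,l], logical=[F,k,l,A,G,C,B,n]
After op 10 (swap(2, 1)): offset=5, physical=[A,G,C,B,n,F,l,k], logical=[F,l,k,A,G,C,B,n]
After op 11 (replace(5, 'h')): offset=5, physical=[A,G,h,B,n,F,l,k], logical=[F,l,k,A,G,h,B,n]

Answer: F,l,k,A,G,h,B,n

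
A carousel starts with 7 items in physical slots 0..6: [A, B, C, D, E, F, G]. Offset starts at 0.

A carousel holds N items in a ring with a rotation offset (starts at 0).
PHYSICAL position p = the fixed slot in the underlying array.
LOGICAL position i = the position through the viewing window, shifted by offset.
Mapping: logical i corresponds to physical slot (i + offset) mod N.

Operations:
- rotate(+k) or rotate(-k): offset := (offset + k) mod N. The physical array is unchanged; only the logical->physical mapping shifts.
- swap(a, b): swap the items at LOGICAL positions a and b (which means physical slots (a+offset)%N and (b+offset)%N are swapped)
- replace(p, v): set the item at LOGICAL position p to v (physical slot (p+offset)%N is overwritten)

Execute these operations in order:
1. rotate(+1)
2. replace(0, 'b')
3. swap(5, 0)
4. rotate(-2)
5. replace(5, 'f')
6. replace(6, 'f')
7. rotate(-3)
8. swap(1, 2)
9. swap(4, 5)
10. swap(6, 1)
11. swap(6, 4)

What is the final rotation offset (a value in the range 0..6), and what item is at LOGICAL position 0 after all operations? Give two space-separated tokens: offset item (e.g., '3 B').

After op 1 (rotate(+1)): offset=1, physical=[A,B,C,D,E,F,G], logical=[B,C,D,E,F,G,A]
After op 2 (replace(0, 'b')): offset=1, physical=[A,b,C,D,E,F,G], logical=[b,C,D,E,F,G,A]
After op 3 (swap(5, 0)): offset=1, physical=[A,G,C,D,E,F,b], logical=[G,C,D,E,F,b,A]
After op 4 (rotate(-2)): offset=6, physical=[A,G,C,D,E,F,b], logical=[b,A,G,C,D,E,F]
After op 5 (replace(5, 'f')): offset=6, physical=[A,G,C,D,f,F,b], logical=[b,A,G,C,D,f,F]
After op 6 (replace(6, 'f')): offset=6, physical=[A,G,C,D,f,f,b], logical=[b,A,G,C,D,f,f]
After op 7 (rotate(-3)): offset=3, physical=[A,G,C,D,f,f,b], logical=[D,f,f,b,A,G,C]
After op 8 (swap(1, 2)): offset=3, physical=[A,G,C,D,f,f,b], logical=[D,f,f,b,A,G,C]
After op 9 (swap(4, 5)): offset=3, physical=[G,A,C,D,f,f,b], logical=[D,f,f,b,G,A,C]
After op 10 (swap(6, 1)): offset=3, physical=[G,A,f,D,C,f,b], logical=[D,C,f,b,G,A,f]
After op 11 (swap(6, 4)): offset=3, physical=[f,A,G,D,C,f,b], logical=[D,C,f,b,f,A,G]

Answer: 3 D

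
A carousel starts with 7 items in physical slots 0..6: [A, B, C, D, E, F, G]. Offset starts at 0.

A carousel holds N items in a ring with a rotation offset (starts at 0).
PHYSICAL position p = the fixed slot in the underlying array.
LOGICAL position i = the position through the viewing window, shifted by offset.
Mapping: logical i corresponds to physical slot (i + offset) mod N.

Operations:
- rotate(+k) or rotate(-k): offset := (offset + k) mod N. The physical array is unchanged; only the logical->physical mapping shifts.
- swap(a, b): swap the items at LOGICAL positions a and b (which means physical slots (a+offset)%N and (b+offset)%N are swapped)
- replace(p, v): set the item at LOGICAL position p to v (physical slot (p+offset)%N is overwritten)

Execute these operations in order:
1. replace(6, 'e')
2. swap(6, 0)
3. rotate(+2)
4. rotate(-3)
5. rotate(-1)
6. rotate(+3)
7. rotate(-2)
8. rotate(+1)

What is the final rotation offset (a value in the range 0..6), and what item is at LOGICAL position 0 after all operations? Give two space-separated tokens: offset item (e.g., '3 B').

Answer: 0 e

Derivation:
After op 1 (replace(6, 'e')): offset=0, physical=[A,B,C,D,E,F,e], logical=[A,B,C,D,E,F,e]
After op 2 (swap(6, 0)): offset=0, physical=[e,B,C,D,E,F,A], logical=[e,B,C,D,E,F,A]
After op 3 (rotate(+2)): offset=2, physical=[e,B,C,D,E,F,A], logical=[C,D,E,F,A,e,B]
After op 4 (rotate(-3)): offset=6, physical=[e,B,C,D,E,F,A], logical=[A,e,B,C,D,E,F]
After op 5 (rotate(-1)): offset=5, physical=[e,B,C,D,E,F,A], logical=[F,A,e,B,C,D,E]
After op 6 (rotate(+3)): offset=1, physical=[e,B,C,D,E,F,A], logical=[B,C,D,E,F,A,e]
After op 7 (rotate(-2)): offset=6, physical=[e,B,C,D,E,F,A], logical=[A,e,B,C,D,E,F]
After op 8 (rotate(+1)): offset=0, physical=[e,B,C,D,E,F,A], logical=[e,B,C,D,E,F,A]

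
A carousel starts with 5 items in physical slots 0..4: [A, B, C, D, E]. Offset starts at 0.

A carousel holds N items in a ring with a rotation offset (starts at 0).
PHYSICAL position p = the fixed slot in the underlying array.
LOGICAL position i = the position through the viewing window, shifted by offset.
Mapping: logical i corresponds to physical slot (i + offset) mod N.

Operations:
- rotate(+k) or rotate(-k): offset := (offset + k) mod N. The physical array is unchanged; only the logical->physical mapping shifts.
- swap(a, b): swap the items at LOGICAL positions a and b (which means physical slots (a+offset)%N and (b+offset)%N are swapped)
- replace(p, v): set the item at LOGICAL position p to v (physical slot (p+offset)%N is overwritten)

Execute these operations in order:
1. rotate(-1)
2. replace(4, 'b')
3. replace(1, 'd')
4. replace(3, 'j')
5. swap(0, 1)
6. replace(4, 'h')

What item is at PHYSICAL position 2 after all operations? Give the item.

After op 1 (rotate(-1)): offset=4, physical=[A,B,C,D,E], logical=[E,A,B,C,D]
After op 2 (replace(4, 'b')): offset=4, physical=[A,B,C,b,E], logical=[E,A,B,C,b]
After op 3 (replace(1, 'd')): offset=4, physical=[d,B,C,b,E], logical=[E,d,B,C,b]
After op 4 (replace(3, 'j')): offset=4, physical=[d,B,j,b,E], logical=[E,d,B,j,b]
After op 5 (swap(0, 1)): offset=4, physical=[E,B,j,b,d], logical=[d,E,B,j,b]
After op 6 (replace(4, 'h')): offset=4, physical=[E,B,j,h,d], logical=[d,E,B,j,h]

Answer: j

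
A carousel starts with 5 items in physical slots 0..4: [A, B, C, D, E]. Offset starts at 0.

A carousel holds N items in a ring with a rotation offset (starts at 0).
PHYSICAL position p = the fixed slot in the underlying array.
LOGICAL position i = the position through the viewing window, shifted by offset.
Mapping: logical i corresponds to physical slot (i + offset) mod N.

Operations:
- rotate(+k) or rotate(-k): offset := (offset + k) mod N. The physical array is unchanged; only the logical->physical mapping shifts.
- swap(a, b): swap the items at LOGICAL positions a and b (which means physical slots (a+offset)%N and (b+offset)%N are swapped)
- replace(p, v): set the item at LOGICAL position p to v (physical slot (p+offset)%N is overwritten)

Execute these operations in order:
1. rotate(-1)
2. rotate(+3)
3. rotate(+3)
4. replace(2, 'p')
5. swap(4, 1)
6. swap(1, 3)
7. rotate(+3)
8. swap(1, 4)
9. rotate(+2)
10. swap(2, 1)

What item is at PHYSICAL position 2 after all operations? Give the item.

After op 1 (rotate(-1)): offset=4, physical=[A,B,C,D,E], logical=[E,A,B,C,D]
After op 2 (rotate(+3)): offset=2, physical=[A,B,C,D,E], logical=[C,D,E,A,B]
After op 3 (rotate(+3)): offset=0, physical=[A,B,C,D,E], logical=[A,B,C,D,E]
After op 4 (replace(2, 'p')): offset=0, physical=[A,B,p,D,E], logical=[A,B,p,D,E]
After op 5 (swap(4, 1)): offset=0, physical=[A,E,p,D,B], logical=[A,E,p,D,B]
After op 6 (swap(1, 3)): offset=0, physical=[A,D,p,E,B], logical=[A,D,p,E,B]
After op 7 (rotate(+3)): offset=3, physical=[A,D,p,E,B], logical=[E,B,A,D,p]
After op 8 (swap(1, 4)): offset=3, physical=[A,D,B,E,p], logical=[E,p,A,D,B]
After op 9 (rotate(+2)): offset=0, physical=[A,D,B,E,p], logical=[A,D,B,E,p]
After op 10 (swap(2, 1)): offset=0, physical=[A,B,D,E,p], logical=[A,B,D,E,p]

Answer: D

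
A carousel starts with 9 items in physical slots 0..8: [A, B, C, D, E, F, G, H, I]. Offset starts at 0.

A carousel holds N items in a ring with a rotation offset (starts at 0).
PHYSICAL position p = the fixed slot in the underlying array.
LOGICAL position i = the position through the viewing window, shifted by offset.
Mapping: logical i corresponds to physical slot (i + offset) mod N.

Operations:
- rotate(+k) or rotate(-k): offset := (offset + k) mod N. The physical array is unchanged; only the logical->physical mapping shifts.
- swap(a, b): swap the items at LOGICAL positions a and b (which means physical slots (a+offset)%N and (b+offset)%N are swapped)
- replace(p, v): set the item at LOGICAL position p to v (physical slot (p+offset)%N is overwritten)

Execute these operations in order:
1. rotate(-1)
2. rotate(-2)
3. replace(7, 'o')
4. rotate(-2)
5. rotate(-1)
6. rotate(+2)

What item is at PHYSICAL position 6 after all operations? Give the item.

Answer: G

Derivation:
After op 1 (rotate(-1)): offset=8, physical=[A,B,C,D,E,F,G,H,I], logical=[I,A,B,C,D,E,F,G,H]
After op 2 (rotate(-2)): offset=6, physical=[A,B,C,D,E,F,G,H,I], logical=[G,H,I,A,B,C,D,E,F]
After op 3 (replace(7, 'o')): offset=6, physical=[A,B,C,D,o,F,G,H,I], logical=[G,H,I,A,B,C,D,o,F]
After op 4 (rotate(-2)): offset=4, physical=[A,B,C,D,o,F,G,H,I], logical=[o,F,G,H,I,A,B,C,D]
After op 5 (rotate(-1)): offset=3, physical=[A,B,C,D,o,F,G,H,I], logical=[D,o,F,G,H,I,A,B,C]
After op 6 (rotate(+2)): offset=5, physical=[A,B,C,D,o,F,G,H,I], logical=[F,G,H,I,A,B,C,D,o]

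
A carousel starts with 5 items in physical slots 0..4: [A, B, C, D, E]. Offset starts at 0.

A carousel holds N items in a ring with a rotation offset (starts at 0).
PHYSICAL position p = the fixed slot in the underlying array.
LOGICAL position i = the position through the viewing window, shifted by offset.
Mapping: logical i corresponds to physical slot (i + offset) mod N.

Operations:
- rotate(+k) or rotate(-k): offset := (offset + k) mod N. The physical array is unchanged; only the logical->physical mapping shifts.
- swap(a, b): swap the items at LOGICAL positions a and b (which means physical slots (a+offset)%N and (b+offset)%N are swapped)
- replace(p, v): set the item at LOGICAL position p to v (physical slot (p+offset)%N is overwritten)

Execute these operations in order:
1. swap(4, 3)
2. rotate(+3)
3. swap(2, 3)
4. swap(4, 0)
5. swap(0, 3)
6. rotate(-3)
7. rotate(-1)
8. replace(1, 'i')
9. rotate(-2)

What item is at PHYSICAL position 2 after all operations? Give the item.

After op 1 (swap(4, 3)): offset=0, physical=[A,B,C,E,D], logical=[A,B,C,E,D]
After op 2 (rotate(+3)): offset=3, physical=[A,B,C,E,D], logical=[E,D,A,B,C]
After op 3 (swap(2, 3)): offset=3, physical=[B,A,C,E,D], logical=[E,D,B,A,C]
After op 4 (swap(4, 0)): offset=3, physical=[B,A,E,C,D], logical=[C,D,B,A,E]
After op 5 (swap(0, 3)): offset=3, physical=[B,C,E,A,D], logical=[A,D,B,C,E]
After op 6 (rotate(-3)): offset=0, physical=[B,C,E,A,D], logical=[B,C,E,A,D]
After op 7 (rotate(-1)): offset=4, physical=[B,C,E,A,D], logical=[D,B,C,E,A]
After op 8 (replace(1, 'i')): offset=4, physical=[i,C,E,A,D], logical=[D,i,C,E,A]
After op 9 (rotate(-2)): offset=2, physical=[i,C,E,A,D], logical=[E,A,D,i,C]

Answer: E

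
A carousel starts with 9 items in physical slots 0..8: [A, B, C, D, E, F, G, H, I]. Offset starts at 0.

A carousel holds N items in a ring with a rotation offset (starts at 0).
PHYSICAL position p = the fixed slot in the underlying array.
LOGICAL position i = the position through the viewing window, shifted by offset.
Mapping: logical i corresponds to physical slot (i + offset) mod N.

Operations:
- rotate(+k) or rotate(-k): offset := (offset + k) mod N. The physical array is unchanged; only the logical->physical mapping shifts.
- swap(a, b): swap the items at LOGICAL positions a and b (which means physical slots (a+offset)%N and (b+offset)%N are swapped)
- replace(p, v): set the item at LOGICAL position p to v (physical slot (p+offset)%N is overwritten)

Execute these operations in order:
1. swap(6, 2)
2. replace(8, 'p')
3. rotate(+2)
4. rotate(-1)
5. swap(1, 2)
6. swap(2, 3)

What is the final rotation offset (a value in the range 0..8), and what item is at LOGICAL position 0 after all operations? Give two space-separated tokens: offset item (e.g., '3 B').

Answer: 1 B

Derivation:
After op 1 (swap(6, 2)): offset=0, physical=[A,B,G,D,E,F,C,H,I], logical=[A,B,G,D,E,F,C,H,I]
After op 2 (replace(8, 'p')): offset=0, physical=[A,B,G,D,E,F,C,H,p], logical=[A,B,G,D,E,F,C,H,p]
After op 3 (rotate(+2)): offset=2, physical=[A,B,G,D,E,F,C,H,p], logical=[G,D,E,F,C,H,p,A,B]
After op 4 (rotate(-1)): offset=1, physical=[A,B,G,D,E,F,C,H,p], logical=[B,G,D,E,F,C,H,p,A]
After op 5 (swap(1, 2)): offset=1, physical=[A,B,D,G,E,F,C,H,p], logical=[B,D,G,E,F,C,H,p,A]
After op 6 (swap(2, 3)): offset=1, physical=[A,B,D,E,G,F,C,H,p], logical=[B,D,E,G,F,C,H,p,A]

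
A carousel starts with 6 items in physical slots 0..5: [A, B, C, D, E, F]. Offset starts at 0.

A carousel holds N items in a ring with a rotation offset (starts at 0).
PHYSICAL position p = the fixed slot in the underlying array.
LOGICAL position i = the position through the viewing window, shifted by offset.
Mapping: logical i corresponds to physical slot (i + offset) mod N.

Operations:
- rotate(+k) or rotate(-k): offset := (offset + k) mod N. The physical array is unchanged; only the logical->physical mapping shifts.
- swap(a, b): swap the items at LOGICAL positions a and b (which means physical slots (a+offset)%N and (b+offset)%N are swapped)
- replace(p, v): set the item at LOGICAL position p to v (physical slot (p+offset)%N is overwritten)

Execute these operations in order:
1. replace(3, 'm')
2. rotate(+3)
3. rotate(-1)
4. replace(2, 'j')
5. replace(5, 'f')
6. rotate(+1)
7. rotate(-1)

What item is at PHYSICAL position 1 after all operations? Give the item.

Answer: f

Derivation:
After op 1 (replace(3, 'm')): offset=0, physical=[A,B,C,m,E,F], logical=[A,B,C,m,E,F]
After op 2 (rotate(+3)): offset=3, physical=[A,B,C,m,E,F], logical=[m,E,F,A,B,C]
After op 3 (rotate(-1)): offset=2, physical=[A,B,C,m,E,F], logical=[C,m,E,F,A,B]
After op 4 (replace(2, 'j')): offset=2, physical=[A,B,C,m,j,F], logical=[C,m,j,F,A,B]
After op 5 (replace(5, 'f')): offset=2, physical=[A,f,C,m,j,F], logical=[C,m,j,F,A,f]
After op 6 (rotate(+1)): offset=3, physical=[A,f,C,m,j,F], logical=[m,j,F,A,f,C]
After op 7 (rotate(-1)): offset=2, physical=[A,f,C,m,j,F], logical=[C,m,j,F,A,f]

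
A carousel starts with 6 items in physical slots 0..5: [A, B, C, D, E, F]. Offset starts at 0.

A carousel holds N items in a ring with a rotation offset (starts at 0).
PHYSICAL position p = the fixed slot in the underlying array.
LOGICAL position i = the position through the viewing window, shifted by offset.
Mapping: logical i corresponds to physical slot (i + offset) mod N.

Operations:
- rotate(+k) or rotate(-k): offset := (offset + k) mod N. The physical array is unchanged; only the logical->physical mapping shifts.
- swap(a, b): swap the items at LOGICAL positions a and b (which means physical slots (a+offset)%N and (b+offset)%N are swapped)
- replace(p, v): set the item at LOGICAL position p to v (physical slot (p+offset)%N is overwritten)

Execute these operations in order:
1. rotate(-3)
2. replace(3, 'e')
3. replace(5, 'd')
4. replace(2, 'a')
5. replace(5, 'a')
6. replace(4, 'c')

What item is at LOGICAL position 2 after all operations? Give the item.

Answer: a

Derivation:
After op 1 (rotate(-3)): offset=3, physical=[A,B,C,D,E,F], logical=[D,E,F,A,B,C]
After op 2 (replace(3, 'e')): offset=3, physical=[e,B,C,D,E,F], logical=[D,E,F,e,B,C]
After op 3 (replace(5, 'd')): offset=3, physical=[e,B,d,D,E,F], logical=[D,E,F,e,B,d]
After op 4 (replace(2, 'a')): offset=3, physical=[e,B,d,D,E,a], logical=[D,E,a,e,B,d]
After op 5 (replace(5, 'a')): offset=3, physical=[e,B,a,D,E,a], logical=[D,E,a,e,B,a]
After op 6 (replace(4, 'c')): offset=3, physical=[e,c,a,D,E,a], logical=[D,E,a,e,c,a]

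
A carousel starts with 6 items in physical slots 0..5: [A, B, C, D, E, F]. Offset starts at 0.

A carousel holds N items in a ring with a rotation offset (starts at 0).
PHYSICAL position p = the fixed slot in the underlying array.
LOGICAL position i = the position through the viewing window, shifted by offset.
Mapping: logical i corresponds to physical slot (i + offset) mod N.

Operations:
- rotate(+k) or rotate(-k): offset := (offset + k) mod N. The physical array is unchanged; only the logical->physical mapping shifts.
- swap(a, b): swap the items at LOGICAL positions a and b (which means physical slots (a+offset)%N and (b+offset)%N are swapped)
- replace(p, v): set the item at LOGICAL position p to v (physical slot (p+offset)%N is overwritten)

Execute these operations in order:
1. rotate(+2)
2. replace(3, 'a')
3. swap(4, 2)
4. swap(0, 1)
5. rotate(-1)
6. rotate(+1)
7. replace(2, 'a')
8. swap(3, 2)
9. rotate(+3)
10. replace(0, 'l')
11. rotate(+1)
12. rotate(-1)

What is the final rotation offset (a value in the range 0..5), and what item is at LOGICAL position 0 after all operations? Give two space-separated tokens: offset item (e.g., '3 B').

Answer: 5 l

Derivation:
After op 1 (rotate(+2)): offset=2, physical=[A,B,C,D,E,F], logical=[C,D,E,F,A,B]
After op 2 (replace(3, 'a')): offset=2, physical=[A,B,C,D,E,a], logical=[C,D,E,a,A,B]
After op 3 (swap(4, 2)): offset=2, physical=[E,B,C,D,A,a], logical=[C,D,A,a,E,B]
After op 4 (swap(0, 1)): offset=2, physical=[E,B,D,C,A,a], logical=[D,C,A,a,E,B]
After op 5 (rotate(-1)): offset=1, physical=[E,B,D,C,A,a], logical=[B,D,C,A,a,E]
After op 6 (rotate(+1)): offset=2, physical=[E,B,D,C,A,a], logical=[D,C,A,a,E,B]
After op 7 (replace(2, 'a')): offset=2, physical=[E,B,D,C,a,a], logical=[D,C,a,a,E,B]
After op 8 (swap(3, 2)): offset=2, physical=[E,B,D,C,a,a], logical=[D,C,a,a,E,B]
After op 9 (rotate(+3)): offset=5, physical=[E,B,D,C,a,a], logical=[a,E,B,D,C,a]
After op 10 (replace(0, 'l')): offset=5, physical=[E,B,D,C,a,l], logical=[l,E,B,D,C,a]
After op 11 (rotate(+1)): offset=0, physical=[E,B,D,C,a,l], logical=[E,B,D,C,a,l]
After op 12 (rotate(-1)): offset=5, physical=[E,B,D,C,a,l], logical=[l,E,B,D,C,a]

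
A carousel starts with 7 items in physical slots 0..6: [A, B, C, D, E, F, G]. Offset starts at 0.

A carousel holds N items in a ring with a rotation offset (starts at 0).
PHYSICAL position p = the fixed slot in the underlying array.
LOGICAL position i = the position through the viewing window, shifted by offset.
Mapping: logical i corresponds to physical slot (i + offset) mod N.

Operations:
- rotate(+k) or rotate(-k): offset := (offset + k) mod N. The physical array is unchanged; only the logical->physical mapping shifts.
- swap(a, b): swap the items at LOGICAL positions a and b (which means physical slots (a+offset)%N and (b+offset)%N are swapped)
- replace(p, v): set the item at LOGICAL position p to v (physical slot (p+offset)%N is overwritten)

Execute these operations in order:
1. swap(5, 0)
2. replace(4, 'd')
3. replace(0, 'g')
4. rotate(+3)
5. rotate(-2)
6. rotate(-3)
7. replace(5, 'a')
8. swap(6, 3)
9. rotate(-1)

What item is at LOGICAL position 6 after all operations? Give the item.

Answer: a

Derivation:
After op 1 (swap(5, 0)): offset=0, physical=[F,B,C,D,E,A,G], logical=[F,B,C,D,E,A,G]
After op 2 (replace(4, 'd')): offset=0, physical=[F,B,C,D,d,A,G], logical=[F,B,C,D,d,A,G]
After op 3 (replace(0, 'g')): offset=0, physical=[g,B,C,D,d,A,G], logical=[g,B,C,D,d,A,G]
After op 4 (rotate(+3)): offset=3, physical=[g,B,C,D,d,A,G], logical=[D,d,A,G,g,B,C]
After op 5 (rotate(-2)): offset=1, physical=[g,B,C,D,d,A,G], logical=[B,C,D,d,A,G,g]
After op 6 (rotate(-3)): offset=5, physical=[g,B,C,D,d,A,G], logical=[A,G,g,B,C,D,d]
After op 7 (replace(5, 'a')): offset=5, physical=[g,B,C,a,d,A,G], logical=[A,G,g,B,C,a,d]
After op 8 (swap(6, 3)): offset=5, physical=[g,d,C,a,B,A,G], logical=[A,G,g,d,C,a,B]
After op 9 (rotate(-1)): offset=4, physical=[g,d,C,a,B,A,G], logical=[B,A,G,g,d,C,a]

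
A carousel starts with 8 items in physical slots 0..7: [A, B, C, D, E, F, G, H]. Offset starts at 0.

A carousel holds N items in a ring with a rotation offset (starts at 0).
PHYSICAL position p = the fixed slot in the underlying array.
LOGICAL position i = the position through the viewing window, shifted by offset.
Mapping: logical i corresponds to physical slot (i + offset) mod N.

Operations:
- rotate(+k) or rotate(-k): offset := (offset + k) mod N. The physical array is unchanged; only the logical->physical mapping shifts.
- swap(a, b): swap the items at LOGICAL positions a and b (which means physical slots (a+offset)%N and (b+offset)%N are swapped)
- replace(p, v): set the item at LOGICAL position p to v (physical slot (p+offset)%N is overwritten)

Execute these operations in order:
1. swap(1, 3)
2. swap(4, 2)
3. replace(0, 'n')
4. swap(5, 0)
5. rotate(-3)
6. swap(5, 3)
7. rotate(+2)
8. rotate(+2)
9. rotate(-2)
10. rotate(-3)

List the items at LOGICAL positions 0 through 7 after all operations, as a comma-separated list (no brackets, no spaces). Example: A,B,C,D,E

Answer: C,n,G,H,E,D,F,B

Derivation:
After op 1 (swap(1, 3)): offset=0, physical=[A,D,C,B,E,F,G,H], logical=[A,D,C,B,E,F,G,H]
After op 2 (swap(4, 2)): offset=0, physical=[A,D,E,B,C,F,G,H], logical=[A,D,E,B,C,F,G,H]
After op 3 (replace(0, 'n')): offset=0, physical=[n,D,E,B,C,F,G,H], logical=[n,D,E,B,C,F,G,H]
After op 4 (swap(5, 0)): offset=0, physical=[F,D,E,B,C,n,G,H], logical=[F,D,E,B,C,n,G,H]
After op 5 (rotate(-3)): offset=5, physical=[F,D,E,B,C,n,G,H], logical=[n,G,H,F,D,E,B,C]
After op 6 (swap(5, 3)): offset=5, physical=[E,D,F,B,C,n,G,H], logical=[n,G,H,E,D,F,B,C]
After op 7 (rotate(+2)): offset=7, physical=[E,D,F,B,C,n,G,H], logical=[H,E,D,F,B,C,n,G]
After op 8 (rotate(+2)): offset=1, physical=[E,D,F,B,C,n,G,H], logical=[D,F,B,C,n,G,H,E]
After op 9 (rotate(-2)): offset=7, physical=[E,D,F,B,C,n,G,H], logical=[H,E,D,F,B,C,n,G]
After op 10 (rotate(-3)): offset=4, physical=[E,D,F,B,C,n,G,H], logical=[C,n,G,H,E,D,F,B]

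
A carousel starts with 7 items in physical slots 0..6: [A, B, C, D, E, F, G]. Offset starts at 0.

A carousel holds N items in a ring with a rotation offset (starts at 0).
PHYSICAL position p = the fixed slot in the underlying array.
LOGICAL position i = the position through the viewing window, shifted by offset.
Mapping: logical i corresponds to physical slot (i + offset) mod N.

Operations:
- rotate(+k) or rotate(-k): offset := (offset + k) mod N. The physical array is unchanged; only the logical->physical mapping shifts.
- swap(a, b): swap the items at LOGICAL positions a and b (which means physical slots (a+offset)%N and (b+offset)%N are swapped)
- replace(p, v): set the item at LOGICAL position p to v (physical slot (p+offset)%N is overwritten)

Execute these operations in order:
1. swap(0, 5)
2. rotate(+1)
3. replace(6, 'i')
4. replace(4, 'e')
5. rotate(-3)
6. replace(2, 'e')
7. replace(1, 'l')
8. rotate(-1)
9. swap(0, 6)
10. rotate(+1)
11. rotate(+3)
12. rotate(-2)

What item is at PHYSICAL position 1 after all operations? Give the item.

After op 1 (swap(0, 5)): offset=0, physical=[F,B,C,D,E,A,G], logical=[F,B,C,D,E,A,G]
After op 2 (rotate(+1)): offset=1, physical=[F,B,C,D,E,A,G], logical=[B,C,D,E,A,G,F]
After op 3 (replace(6, 'i')): offset=1, physical=[i,B,C,D,E,A,G], logical=[B,C,D,E,A,G,i]
After op 4 (replace(4, 'e')): offset=1, physical=[i,B,C,D,E,e,G], logical=[B,C,D,E,e,G,i]
After op 5 (rotate(-3)): offset=5, physical=[i,B,C,D,E,e,G], logical=[e,G,i,B,C,D,E]
After op 6 (replace(2, 'e')): offset=5, physical=[e,B,C,D,E,e,G], logical=[e,G,e,B,C,D,E]
After op 7 (replace(1, 'l')): offset=5, physical=[e,B,C,D,E,e,l], logical=[e,l,e,B,C,D,E]
After op 8 (rotate(-1)): offset=4, physical=[e,B,C,D,E,e,l], logical=[E,e,l,e,B,C,D]
After op 9 (swap(0, 6)): offset=4, physical=[e,B,C,E,D,e,l], logical=[D,e,l,e,B,C,E]
After op 10 (rotate(+1)): offset=5, physical=[e,B,C,E,D,e,l], logical=[e,l,e,B,C,E,D]
After op 11 (rotate(+3)): offset=1, physical=[e,B,C,E,D,e,l], logical=[B,C,E,D,e,l,e]
After op 12 (rotate(-2)): offset=6, physical=[e,B,C,E,D,e,l], logical=[l,e,B,C,E,D,e]

Answer: B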